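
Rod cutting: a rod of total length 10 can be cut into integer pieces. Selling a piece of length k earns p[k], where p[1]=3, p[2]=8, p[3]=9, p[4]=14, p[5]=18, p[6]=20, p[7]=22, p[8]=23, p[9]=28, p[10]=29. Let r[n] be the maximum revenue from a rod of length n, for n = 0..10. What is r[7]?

   n    0    1    2    3    4    5    6    7    8    9   10
r[n]    0    3    8   11   16   19   24   27   32   35   40

27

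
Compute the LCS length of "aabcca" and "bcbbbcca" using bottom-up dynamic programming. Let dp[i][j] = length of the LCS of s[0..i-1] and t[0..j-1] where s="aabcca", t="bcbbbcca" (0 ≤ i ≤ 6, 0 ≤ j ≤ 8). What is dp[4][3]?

2

   ''  b  c  b  b  b  c  c  a
''  0  0  0  0  0  0  0  0  0
 a  0  0  0  0  0  0  0  0  1
 a  0  0  0  0  0  0  0  0  1
 b  0  1  1  1  1  1  1  1  1
 c  0  1  2  2  2  2  2  2  2
 c  0  1  2  2  2  2  3  3  3
 a  0  1  2  2  2  2  3  3  4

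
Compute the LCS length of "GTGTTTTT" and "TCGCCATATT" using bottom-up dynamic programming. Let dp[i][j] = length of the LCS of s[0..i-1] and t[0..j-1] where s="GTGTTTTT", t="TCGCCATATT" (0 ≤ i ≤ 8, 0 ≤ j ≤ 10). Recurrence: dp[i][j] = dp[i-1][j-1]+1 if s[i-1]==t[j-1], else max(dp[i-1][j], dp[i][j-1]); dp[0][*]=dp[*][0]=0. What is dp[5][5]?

2

   ''  T  C  G  C  C  A  T  A  T  T
''  0  0  0  0  0  0  0  0  0  0  0
 G  0  0  0  1  1  1  1  1  1  1  1
 T  0  1  1  1  1  1  1  2  2  2  2
 G  0  1  1  2  2  2  2  2  2  2  2
 T  0  1  1  2  2  2  2  3  3  3  3
 T  0  1  1  2  2  2  2  3  3  4  4
 T  0  1  1  2  2  2  2  3  3  4  5
 T  0  1  1  2  2  2  2  3  3  4  5
 T  0  1  1  2  2  2  2  3  3  4  5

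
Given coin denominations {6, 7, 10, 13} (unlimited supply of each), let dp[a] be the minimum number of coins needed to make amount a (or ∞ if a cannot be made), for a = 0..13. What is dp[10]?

 a  0  1  2  3  4  5  6  7  8  9 10 11 12 13
dp  0  -  -  -  -  -  1  1  -  -  1  -  2  1
(- denotes ∞ / unreachable)

1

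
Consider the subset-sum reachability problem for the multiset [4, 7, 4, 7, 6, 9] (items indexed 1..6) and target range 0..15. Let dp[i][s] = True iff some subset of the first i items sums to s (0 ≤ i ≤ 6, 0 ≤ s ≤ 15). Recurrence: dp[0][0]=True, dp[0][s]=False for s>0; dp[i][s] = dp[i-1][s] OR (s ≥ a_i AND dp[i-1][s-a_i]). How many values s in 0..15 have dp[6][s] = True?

i\s   0   1   2   3   4   5   6   7   8   9  10  11  12  13  14  15
  0   T   F   F   F   F   F   F   F   F   F   F   F   F   F   F   F
  1   T   F   F   F   T   F   F   F   F   F   F   F   F   F   F   F
  2   T   F   F   F   T   F   F   T   F   F   F   T   F   F   F   F
  3   T   F   F   F   T   F   F   T   T   F   F   T   F   F   F   T
  4   T   F   F   F   T   F   F   T   T   F   F   T   F   F   T   T
  5   T   F   F   F   T   F   T   T   T   F   T   T   F   T   T   T
  6   T   F   F   F   T   F   T   T   T   T   T   T   F   T   T   T

11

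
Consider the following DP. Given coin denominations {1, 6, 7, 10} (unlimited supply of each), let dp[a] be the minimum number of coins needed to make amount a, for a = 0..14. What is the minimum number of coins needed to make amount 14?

2

 a  0  1  2  3  4  5  6  7  8  9 10 11 12 13 14
dp  0  1  2  3  4  5  1  1  2  3  1  2  2  2  2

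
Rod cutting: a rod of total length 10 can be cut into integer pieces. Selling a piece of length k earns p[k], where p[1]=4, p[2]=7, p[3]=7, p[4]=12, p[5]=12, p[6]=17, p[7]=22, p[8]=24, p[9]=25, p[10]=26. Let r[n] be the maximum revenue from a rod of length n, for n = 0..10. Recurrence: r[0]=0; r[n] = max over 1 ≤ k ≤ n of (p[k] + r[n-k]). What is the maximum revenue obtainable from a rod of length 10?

40

   n    0    1    2    3    4    5    6    7    8    9   10
r[n]    0    4    8   12   16   20   24   28   32   36   40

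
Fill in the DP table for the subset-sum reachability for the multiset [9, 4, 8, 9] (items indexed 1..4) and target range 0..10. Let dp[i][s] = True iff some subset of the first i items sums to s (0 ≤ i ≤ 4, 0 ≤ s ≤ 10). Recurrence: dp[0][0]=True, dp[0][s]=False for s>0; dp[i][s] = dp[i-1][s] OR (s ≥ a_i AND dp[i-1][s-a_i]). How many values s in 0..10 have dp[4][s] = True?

4

i\s   0   1   2   3   4   5   6   7   8   9  10
  0   T   F   F   F   F   F   F   F   F   F   F
  1   T   F   F   F   F   F   F   F   F   T   F
  2   T   F   F   F   T   F   F   F   F   T   F
  3   T   F   F   F   T   F   F   F   T   T   F
  4   T   F   F   F   T   F   F   F   T   T   F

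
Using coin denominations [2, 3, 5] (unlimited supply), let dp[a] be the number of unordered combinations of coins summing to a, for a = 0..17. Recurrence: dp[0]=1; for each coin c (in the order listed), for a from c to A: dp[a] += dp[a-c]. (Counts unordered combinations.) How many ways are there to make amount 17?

after  coin     0     1     2     3     4     5     6     7     8     9    10    11    12    13    14    15    16    17
          2     1     0     1     0     1     0     1     0     1     0     1     0     1     0     1     0     1     0
          3     1     0     1     1     1     1     2     1     2     2     2     2     3     2     3     3     3     3
          5     1     0     1     1     1     2     2     2     3     3     4     4     5     5     6     7     7     8

8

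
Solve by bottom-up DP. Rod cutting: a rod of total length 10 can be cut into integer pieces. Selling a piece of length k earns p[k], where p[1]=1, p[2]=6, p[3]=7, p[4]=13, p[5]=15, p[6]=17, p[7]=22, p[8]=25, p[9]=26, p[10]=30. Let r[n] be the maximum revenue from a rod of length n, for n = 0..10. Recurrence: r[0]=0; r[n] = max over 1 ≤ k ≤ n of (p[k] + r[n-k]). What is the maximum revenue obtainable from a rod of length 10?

   n    0    1    2    3    4    5    6    7    8    9   10
r[n]    0    1    6    7   13   15   19   22   26   28   32

32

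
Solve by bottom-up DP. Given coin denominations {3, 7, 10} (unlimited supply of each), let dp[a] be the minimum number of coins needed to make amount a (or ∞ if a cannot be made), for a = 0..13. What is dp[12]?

4

 a  0  1  2  3  4  5  6  7  8  9 10 11 12 13
dp  0  -  -  1  -  -  2  1  -  3  1  -  4  2
(- denotes ∞ / unreachable)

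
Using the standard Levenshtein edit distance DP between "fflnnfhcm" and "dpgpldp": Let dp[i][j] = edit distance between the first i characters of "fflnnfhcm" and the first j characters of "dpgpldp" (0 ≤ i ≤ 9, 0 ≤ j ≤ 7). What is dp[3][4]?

4

   ''  d  p  g  p  l  d  p
''  0  1  2  3  4  5  6  7
 f  1  1  2  3  4  5  6  7
 f  2  2  2  3  4  5  6  7
 l  3  3  3  3  4  4  5  6
 n  4  4  4  4  4  5  5  6
 n  5  5  5  5  5  5  6  6
 f  6  6  6  6  6  6  6  7
 h  7  7  7  7  7  7  7  7
 c  8  8  8  8  8  8  8  8
 m  9  9  9  9  9  9  9  9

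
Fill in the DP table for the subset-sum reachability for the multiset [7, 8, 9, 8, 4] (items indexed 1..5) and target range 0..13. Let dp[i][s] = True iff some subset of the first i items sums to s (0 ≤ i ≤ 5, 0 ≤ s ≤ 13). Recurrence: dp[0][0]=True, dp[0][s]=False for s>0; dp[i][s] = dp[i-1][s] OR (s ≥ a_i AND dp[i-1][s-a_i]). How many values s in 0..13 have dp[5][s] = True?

i\s   0   1   2   3   4   5   6   7   8   9  10  11  12  13
  0   T   F   F   F   F   F   F   F   F   F   F   F   F   F
  1   T   F   F   F   F   F   F   T   F   F   F   F   F   F
  2   T   F   F   F   F   F   F   T   T   F   F   F   F   F
  3   T   F   F   F   F   F   F   T   T   T   F   F   F   F
  4   T   F   F   F   F   F   F   T   T   T   F   F   F   F
  5   T   F   F   F   T   F   F   T   T   T   F   T   T   T

8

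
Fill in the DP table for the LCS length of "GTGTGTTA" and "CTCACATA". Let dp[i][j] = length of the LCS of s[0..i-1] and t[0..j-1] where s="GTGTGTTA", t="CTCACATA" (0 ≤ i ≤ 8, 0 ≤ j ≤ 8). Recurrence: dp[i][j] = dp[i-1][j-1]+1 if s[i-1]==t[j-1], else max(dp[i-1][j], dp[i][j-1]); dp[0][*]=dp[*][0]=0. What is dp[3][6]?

1

   ''  C  T  C  A  C  A  T  A
''  0  0  0  0  0  0  0  0  0
 G  0  0  0  0  0  0  0  0  0
 T  0  0  1  1  1  1  1  1  1
 G  0  0  1  1  1  1  1  1  1
 T  0  0  1  1  1  1  1  2  2
 G  0  0  1  1  1  1  1  2  2
 T  0  0  1  1  1  1  1  2  2
 T  0  0  1  1  1  1  1  2  2
 A  0  0  1  1  2  2  2  2  3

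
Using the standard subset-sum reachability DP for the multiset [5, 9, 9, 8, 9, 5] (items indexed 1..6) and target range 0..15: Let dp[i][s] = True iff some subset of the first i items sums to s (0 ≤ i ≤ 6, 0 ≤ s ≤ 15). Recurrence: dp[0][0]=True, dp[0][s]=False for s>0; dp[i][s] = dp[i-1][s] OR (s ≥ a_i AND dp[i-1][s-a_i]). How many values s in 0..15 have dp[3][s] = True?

i\s   0   1   2   3   4   5   6   7   8   9  10  11  12  13  14  15
  0   T   F   F   F   F   F   F   F   F   F   F   F   F   F   F   F
  1   T   F   F   F   F   T   F   F   F   F   F   F   F   F   F   F
  2   T   F   F   F   F   T   F   F   F   T   F   F   F   F   T   F
  3   T   F   F   F   F   T   F   F   F   T   F   F   F   F   T   F
  4   T   F   F   F   F   T   F   F   T   T   F   F   F   T   T   F
  5   T   F   F   F   F   T   F   F   T   T   F   F   F   T   T   F
  6   T   F   F   F   F   T   F   F   T   T   T   F   F   T   T   F

4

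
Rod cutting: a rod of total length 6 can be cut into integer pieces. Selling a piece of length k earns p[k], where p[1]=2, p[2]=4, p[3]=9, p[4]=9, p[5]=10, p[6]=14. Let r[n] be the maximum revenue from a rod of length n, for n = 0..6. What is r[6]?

18

   n    0    1    2    3    4    5    6
r[n]    0    2    4    9   11   13   18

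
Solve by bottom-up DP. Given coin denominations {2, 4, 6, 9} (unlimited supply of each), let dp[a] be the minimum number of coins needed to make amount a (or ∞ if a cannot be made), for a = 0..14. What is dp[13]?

2

 a  0  1  2  3  4  5  6  7  8  9 10 11 12 13 14
dp  0  -  1  -  1  -  1  -  2  1  2  2  2  2  3
(- denotes ∞ / unreachable)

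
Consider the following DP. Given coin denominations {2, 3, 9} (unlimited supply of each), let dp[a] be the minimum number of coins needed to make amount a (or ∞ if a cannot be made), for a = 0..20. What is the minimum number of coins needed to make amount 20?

 a  0  1  2  3  4  5  6  7  8  9 10 11 12 13 14 15 16 17 18 19 20
dp  0  -  1  1  2  2  2  3  3  1  4  2  2  3  3  3  4  4  2  5  3
(- denotes ∞ / unreachable)

3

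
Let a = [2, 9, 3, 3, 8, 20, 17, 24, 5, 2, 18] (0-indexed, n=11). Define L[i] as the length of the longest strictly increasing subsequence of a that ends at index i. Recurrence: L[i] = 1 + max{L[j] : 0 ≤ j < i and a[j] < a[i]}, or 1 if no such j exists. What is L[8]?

3

   i    0    1    2    3    4    5    6    7    8    9   10
a[i]    2    9    3    3    8   20   17   24    5    2   18
L[i]    1    2    2    2    3    4    4    5    3    1    5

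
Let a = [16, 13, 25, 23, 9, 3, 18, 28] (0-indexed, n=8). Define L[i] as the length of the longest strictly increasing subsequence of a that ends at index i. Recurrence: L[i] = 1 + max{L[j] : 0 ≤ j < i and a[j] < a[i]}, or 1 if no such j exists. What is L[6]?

   i    0    1    2    3    4    5    6    7
a[i]   16   13   25   23    9    3   18   28
L[i]    1    1    2    2    1    1    2    3

2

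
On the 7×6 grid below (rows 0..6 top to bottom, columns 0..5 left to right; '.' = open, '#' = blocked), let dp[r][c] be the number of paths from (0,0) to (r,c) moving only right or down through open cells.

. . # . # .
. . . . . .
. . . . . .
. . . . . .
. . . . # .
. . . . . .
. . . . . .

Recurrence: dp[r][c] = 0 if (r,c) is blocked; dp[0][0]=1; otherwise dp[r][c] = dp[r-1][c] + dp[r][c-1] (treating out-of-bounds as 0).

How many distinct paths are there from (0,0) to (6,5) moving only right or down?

r\c   0   1   2   3   4   5
  0   1   1   0   0   0   0
  1   1   2   2   2   2   2
  2   1   3   5   7   9  11
  3   1   4   9  16  25  36
  4   1   5  14  30   0  36
  5   1   6  20  50  50  86
  6   1   7  27  77 127 213

213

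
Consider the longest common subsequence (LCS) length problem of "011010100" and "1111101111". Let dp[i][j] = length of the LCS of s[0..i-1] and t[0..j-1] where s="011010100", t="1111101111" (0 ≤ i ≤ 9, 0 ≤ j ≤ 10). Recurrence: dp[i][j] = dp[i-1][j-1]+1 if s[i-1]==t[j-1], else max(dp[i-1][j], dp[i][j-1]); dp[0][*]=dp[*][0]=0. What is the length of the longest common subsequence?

   ''  1  1  1  1  1  0  1  1  1  1
''  0  0  0  0  0  0  0  0  0  0  0
 0  0  0  0  0  0  0  1  1  1  1  1
 1  0  1  1  1  1  1  1  2  2  2  2
 1  0  1  2  2  2  2  2  2  3  3  3
 0  0  1  2  2  2  2  3  3  3  3  3
 1  0  1  2  3  3  3  3  4  4  4  4
 0  0  1  2  3  3  3  4  4  4  4  4
 1  0  1  2  3  4  4  4  5  5  5  5
 0  0  1  2  3  4  4  5  5  5  5  5
 0  0  1  2  3  4  4  5  5  5  5  5

5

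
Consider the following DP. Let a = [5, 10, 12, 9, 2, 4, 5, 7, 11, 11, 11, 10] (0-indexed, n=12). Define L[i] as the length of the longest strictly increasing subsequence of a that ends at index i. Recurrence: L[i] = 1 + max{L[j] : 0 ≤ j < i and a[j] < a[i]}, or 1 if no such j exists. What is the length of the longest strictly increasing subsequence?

5

   i    0    1    2    3    4    5    6    7    8    9   10   11
a[i]    5   10   12    9    2    4    5    7   11   11   11   10
L[i]    1    2    3    2    1    2    3    4    5    5    5    5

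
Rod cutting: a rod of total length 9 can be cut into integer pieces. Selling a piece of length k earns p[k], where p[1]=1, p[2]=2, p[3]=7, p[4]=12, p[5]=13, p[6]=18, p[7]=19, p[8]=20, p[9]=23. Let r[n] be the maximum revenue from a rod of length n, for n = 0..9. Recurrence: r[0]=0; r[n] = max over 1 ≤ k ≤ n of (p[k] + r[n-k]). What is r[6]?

   n    0    1    2    3    4    5    6    7    8    9
r[n]    0    1    2    7   12   13   18   19   24   25

18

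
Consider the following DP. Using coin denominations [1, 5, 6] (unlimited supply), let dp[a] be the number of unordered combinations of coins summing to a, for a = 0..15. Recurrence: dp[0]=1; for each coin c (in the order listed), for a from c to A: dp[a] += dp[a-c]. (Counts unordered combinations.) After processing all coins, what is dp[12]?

6

after  coin     0     1     2     3     4     5     6     7     8     9    10    11    12    13    14    15
          1     1     1     1     1     1     1     1     1     1     1     1     1     1     1     1     1
          5     1     1     1     1     1     2     2     2     2     2     3     3     3     3     3     4
          6     1     1     1     1     1     2     3     3     3     3     4     5     6     6     6     7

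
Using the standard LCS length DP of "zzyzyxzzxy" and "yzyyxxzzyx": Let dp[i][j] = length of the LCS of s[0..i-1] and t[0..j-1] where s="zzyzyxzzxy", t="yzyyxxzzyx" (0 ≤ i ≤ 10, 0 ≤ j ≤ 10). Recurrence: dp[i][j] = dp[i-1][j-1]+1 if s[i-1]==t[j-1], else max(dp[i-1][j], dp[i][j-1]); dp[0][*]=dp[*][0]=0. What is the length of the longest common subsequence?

7

   ''  y  z  y  y  x  x  z  z  y  x
''  0  0  0  0  0  0  0  0  0  0  0
 z  0  0  1  1  1  1  1  1  1  1  1
 z  0  0  1  1  1  1  1  2  2  2  2
 y  0  1  1  2  2  2  2  2  2  3  3
 z  0  1  2  2  2  2  2  3  3  3  3
 y  0  1  2  3  3  3  3  3  3  4  4
 x  0  1  2  3  3  4  4  4  4  4  5
 z  0  1  2  3  3  4  4  5  5  5  5
 z  0  1  2  3  3  4  4  5  6  6  6
 x  0  1  2  3  3  4  5  5  6  6  7
 y  0  1  2  3  4  4  5  5  6  7  7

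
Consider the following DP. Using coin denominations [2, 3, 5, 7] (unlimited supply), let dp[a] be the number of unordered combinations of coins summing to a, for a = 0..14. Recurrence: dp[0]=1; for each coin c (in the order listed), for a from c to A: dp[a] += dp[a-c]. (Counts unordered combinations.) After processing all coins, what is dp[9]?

4

after  coin     0     1     2     3     4     5     6     7     8     9    10    11    12    13    14
          2     1     0     1     0     1     0     1     0     1     0     1     0     1     0     1
          3     1     0     1     1     1     1     2     1     2     2     2     2     3     2     3
          5     1     0     1     1     1     2     2     2     3     3     4     4     5     5     6
          7     1     0     1     1     1     2     2     3     3     4     5     5     7     7     9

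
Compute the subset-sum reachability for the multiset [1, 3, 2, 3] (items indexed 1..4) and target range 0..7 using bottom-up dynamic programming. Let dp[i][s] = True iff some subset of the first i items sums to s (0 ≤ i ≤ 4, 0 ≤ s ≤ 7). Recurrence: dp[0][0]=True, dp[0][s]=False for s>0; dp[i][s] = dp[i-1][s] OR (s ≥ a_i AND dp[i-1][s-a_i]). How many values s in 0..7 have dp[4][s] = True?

8

i\s   0   1   2   3   4   5   6   7
  0   T   F   F   F   F   F   F   F
  1   T   T   F   F   F   F   F   F
  2   T   T   F   T   T   F   F   F
  3   T   T   T   T   T   T   T   F
  4   T   T   T   T   T   T   T   T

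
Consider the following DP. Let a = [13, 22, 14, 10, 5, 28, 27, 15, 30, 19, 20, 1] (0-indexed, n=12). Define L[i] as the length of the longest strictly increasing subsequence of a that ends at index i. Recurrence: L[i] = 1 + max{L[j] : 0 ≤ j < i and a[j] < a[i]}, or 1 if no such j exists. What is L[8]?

   i    0    1    2    3    4    5    6    7    8    9   10   11
a[i]   13   22   14   10    5   28   27   15   30   19   20    1
L[i]    1    2    2    1    1    3    3    3    4    4    5    1

4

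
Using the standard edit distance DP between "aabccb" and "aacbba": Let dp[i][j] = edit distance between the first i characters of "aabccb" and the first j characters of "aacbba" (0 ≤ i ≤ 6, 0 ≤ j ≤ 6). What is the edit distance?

3

   ''  a  a  c  b  b  a
''  0  1  2  3  4  5  6
 a  1  0  1  2  3  4  5
 a  2  1  0  1  2  3  4
 b  3  2  1  1  1  2  3
 c  4  3  2  1  2  2  3
 c  5  4  3  2  2  3  3
 b  6  5  4  3  2  2  3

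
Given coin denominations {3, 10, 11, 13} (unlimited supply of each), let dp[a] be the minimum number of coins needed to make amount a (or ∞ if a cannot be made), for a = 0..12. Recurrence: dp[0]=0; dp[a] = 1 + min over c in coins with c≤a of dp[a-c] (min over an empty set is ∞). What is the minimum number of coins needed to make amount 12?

 a  0  1  2  3  4  5  6  7  8  9 10 11 12
dp  0  -  -  1  -  -  2  -  -  3  1  1  4
(- denotes ∞ / unreachable)

4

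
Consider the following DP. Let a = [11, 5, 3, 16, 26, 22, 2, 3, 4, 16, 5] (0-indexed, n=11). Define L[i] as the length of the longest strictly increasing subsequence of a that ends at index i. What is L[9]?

4

   i    0    1    2    3    4    5    6    7    8    9   10
a[i]   11    5    3   16   26   22    2    3    4   16    5
L[i]    1    1    1    2    3    3    1    2    3    4    4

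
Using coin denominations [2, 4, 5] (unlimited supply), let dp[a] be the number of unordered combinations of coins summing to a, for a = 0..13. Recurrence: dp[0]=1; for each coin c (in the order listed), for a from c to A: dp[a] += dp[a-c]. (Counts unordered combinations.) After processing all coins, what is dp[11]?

after  coin     0     1     2     3     4     5     6     7     8     9    10    11    12    13
          2     1     0     1     0     1     0     1     0     1     0     1     0     1     0
          4     1     0     1     0     2     0     2     0     3     0     3     0     4     0
          5     1     0     1     0     2     1     2     1     3     2     4     2     5     3

2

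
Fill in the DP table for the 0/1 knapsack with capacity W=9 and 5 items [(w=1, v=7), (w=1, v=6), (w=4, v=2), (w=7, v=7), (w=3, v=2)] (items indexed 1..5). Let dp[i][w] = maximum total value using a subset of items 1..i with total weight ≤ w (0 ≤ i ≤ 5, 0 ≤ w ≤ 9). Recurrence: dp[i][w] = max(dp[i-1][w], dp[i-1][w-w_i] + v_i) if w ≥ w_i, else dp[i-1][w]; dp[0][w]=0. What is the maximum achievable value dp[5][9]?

i\w   0   1   2   3   4   5   6   7   8   9
  0   0   0   0   0   0   0   0   0   0   0
  1   0   7   7   7   7   7   7   7   7   7
  2   0   7  13  13  13  13  13  13  13  13
  3   0   7  13  13  13  13  15  15  15  15
  4   0   7  13  13  13  13  15  15  15  20
  5   0   7  13  13  13  15  15  15  15  20

20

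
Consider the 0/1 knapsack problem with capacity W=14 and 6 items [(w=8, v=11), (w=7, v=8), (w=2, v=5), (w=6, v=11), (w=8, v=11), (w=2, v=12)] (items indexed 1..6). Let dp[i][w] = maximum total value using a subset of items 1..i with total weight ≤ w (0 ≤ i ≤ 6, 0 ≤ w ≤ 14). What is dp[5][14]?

22

i\w   0   1   2   3   4   5   6   7   8   9  10  11  12  13  14
  0   0   0   0   0   0   0   0   0   0   0   0   0   0   0   0
  1   0   0   0   0   0   0   0   0  11  11  11  11  11  11  11
  2   0   0   0   0   0   0   0   8  11  11  11  11  11  11  11
  3   0   0   5   5   5   5   5   8  11  13  16  16  16  16  16
  4   0   0   5   5   5   5  11  11  16  16  16  16  16  19  22
  5   0   0   5   5   5   5  11  11  16  16  16  16  16  19  22
  6   0   0  12  12  17  17  17  17  23  23  28  28  28  28  28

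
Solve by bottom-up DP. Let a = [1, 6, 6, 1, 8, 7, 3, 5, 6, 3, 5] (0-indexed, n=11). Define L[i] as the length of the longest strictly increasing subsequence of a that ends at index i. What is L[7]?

   i    0    1    2    3    4    5    6    7    8    9   10
a[i]    1    6    6    1    8    7    3    5    6    3    5
L[i]    1    2    2    1    3    3    2    3    4    2    3

3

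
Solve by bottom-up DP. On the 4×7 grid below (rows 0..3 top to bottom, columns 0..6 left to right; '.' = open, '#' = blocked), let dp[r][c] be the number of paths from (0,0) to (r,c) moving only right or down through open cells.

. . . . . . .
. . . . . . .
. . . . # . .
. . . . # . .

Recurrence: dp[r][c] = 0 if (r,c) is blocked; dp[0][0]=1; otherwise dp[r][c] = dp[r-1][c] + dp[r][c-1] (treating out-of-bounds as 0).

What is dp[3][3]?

r\c   0   1   2   3   4   5   6
  0   1   1   1   1   1   1   1
  1   1   2   3   4   5   6   7
  2   1   3   6  10   0   6  13
  3   1   4  10  20   0   6  19

20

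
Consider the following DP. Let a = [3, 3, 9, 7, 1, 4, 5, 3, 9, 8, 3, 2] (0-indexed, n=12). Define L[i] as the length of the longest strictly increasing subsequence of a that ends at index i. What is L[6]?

   i    0    1    2    3    4    5    6    7    8    9   10   11
a[i]    3    3    9    7    1    4    5    3    9    8    3    2
L[i]    1    1    2    2    1    2    3    2    4    4    2    2

3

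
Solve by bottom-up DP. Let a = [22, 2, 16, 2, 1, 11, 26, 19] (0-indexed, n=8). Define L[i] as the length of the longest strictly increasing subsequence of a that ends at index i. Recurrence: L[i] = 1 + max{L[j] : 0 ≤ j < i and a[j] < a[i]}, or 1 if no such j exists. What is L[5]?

   i    0    1    2    3    4    5    6    7
a[i]   22    2   16    2    1   11   26   19
L[i]    1    1    2    1    1    2    3    3

2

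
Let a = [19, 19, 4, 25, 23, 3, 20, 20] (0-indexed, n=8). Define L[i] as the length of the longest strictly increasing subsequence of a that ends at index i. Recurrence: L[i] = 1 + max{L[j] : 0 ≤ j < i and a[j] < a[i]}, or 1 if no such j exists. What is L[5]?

1

   i    0    1    2    3    4    5    6    7
a[i]   19   19    4   25   23    3   20   20
L[i]    1    1    1    2    2    1    2    2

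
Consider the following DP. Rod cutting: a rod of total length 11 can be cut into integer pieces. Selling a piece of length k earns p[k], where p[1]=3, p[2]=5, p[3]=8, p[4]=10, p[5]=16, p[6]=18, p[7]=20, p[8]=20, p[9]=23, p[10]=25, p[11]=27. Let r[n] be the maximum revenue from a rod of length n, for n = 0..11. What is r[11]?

   n    0    1    2    3    4    5    6    7    8    9   10   11
r[n]    0    3    6    9   12   16   19   22   25   28   32   35

35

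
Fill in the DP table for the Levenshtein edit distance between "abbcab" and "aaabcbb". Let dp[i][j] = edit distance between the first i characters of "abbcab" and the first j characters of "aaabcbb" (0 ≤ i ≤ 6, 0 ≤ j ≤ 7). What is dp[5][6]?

   ''  a  a  a  b  c  b  b
''  0  1  2  3  4  5  6  7
 a  1  0  1  2  3  4  5  6
 b  2  1  1  2  2  3  4  5
 b  3  2  2  2  2  3  3  4
 c  4  3  3  3  3  2  3  4
 a  5  4  3  3  4  3  3  4
 b  6  5  4  4  3  4  3  3

3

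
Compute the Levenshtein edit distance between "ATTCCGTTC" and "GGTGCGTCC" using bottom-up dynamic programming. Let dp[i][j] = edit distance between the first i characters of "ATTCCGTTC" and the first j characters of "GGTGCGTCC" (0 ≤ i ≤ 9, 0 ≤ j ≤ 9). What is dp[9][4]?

7

   ''  G  G  T  G  C  G  T  C  C
''  0  1  2  3  4  5  6  7  8  9
 A  1  1  2  3  4  5  6  7  8  9
 T  2  2  2  2  3  4  5  6  7  8
 T  3  3  3  2  3  4  5  5  6  7
 C  4  4  4  3  3  3  4  5  5  6
 C  5  5  5  4  4  3  4  5  5  5
 G  6  5  5  5  4  4  3  4  5  6
 T  7  6  6  5  5  5  4  3  4  5
 T  8  7  7  6  6  6  5  4  4  5
 C  9  8  8  7  7  6  6  5  4  4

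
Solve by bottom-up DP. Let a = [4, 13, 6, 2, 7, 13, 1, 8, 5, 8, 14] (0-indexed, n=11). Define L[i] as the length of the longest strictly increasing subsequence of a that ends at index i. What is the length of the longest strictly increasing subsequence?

   i    0    1    2    3    4    5    6    7    8    9   10
a[i]    4   13    6    2    7   13    1    8    5    8   14
L[i]    1    2    2    1    3    4    1    4    2    4    5

5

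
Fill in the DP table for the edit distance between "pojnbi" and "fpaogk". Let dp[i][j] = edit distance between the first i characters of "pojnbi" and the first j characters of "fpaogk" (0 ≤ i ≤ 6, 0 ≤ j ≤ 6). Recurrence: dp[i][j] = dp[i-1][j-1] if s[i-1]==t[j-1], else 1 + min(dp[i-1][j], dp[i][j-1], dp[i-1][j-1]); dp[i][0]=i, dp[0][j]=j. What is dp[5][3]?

5

   ''  f  p  a  o  g  k
''  0  1  2  3  4  5  6
 p  1  1  1  2  3  4  5
 o  2  2  2  2  2  3  4
 j  3  3  3  3  3  3  4
 n  4  4  4  4  4  4  4
 b  5  5  5  5  5  5  5
 i  6  6  6  6  6  6  6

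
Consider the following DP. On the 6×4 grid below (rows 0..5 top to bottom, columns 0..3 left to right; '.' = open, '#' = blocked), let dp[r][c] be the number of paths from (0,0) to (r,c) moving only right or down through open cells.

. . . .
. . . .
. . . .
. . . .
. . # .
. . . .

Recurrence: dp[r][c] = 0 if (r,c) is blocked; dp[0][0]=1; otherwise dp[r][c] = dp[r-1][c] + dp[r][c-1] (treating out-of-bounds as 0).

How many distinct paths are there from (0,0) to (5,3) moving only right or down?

26

r\c   0   1   2   3
  0   1   1   1   1
  1   1   2   3   4
  2   1   3   6  10
  3   1   4  10  20
  4   1   5   0  20
  5   1   6   6  26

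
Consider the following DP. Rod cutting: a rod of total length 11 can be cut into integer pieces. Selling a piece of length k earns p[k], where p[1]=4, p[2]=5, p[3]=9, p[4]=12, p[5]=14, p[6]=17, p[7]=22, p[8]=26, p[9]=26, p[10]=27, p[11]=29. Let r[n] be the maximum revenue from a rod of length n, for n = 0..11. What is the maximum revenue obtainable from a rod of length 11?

   n    0    1    2    3    4    5    6    7    8    9   10   11
r[n]    0    4    8   12   16   20   24   28   32   36   40   44

44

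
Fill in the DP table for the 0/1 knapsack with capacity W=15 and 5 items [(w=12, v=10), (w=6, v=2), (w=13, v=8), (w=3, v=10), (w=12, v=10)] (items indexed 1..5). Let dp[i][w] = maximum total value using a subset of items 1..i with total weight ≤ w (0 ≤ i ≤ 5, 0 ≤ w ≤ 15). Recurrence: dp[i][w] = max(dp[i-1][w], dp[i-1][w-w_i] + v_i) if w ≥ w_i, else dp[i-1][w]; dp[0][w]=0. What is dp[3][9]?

i\w   0   1   2   3   4   5   6   7   8   9  10  11  12  13  14  15
  0   0   0   0   0   0   0   0   0   0   0   0   0   0   0   0   0
  1   0   0   0   0   0   0   0   0   0   0   0   0  10  10  10  10
  2   0   0   0   0   0   0   2   2   2   2   2   2  10  10  10  10
  3   0   0   0   0   0   0   2   2   2   2   2   2  10  10  10  10
  4   0   0   0  10  10  10  10  10  10  12  12  12  12  12  12  20
  5   0   0   0  10  10  10  10  10  10  12  12  12  12  12  12  20

2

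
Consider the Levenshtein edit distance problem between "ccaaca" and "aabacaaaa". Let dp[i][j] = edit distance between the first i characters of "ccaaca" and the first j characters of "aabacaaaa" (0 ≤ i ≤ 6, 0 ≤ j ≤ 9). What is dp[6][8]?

   ''  a  a  b  a  c  a  a  a  a
''  0  1  2  3  4  5  6  7  8  9
 c  1  1  2  3  4  4  5  6  7  8
 c  2  2  2  3  4  4  5  6  7  8
 a  3  2  2  3  3  4  4  5  6  7
 a  4  3  2  3  3  4  4  4  5  6
 c  5  4  3  3  4  3  4  5  5  6
 a  6  5  4  4  3  4  3  4  5  5

5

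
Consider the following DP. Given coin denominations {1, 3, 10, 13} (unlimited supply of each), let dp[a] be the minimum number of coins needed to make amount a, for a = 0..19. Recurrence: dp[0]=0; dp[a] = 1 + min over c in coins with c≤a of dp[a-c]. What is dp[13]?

 a  0  1  2  3  4  5  6  7  8  9 10 11 12 13 14 15 16 17 18 19
dp  0  1  2  1  2  3  2  3  4  3  1  2  3  1  2  3  2  3  4  3

1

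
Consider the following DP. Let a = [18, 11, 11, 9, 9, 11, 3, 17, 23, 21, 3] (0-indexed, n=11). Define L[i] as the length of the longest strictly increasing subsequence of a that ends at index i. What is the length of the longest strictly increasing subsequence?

   i    0    1    2    3    4    5    6    7    8    9   10
a[i]   18   11   11    9    9   11    3   17   23   21    3
L[i]    1    1    1    1    1    2    1    3    4    4    1

4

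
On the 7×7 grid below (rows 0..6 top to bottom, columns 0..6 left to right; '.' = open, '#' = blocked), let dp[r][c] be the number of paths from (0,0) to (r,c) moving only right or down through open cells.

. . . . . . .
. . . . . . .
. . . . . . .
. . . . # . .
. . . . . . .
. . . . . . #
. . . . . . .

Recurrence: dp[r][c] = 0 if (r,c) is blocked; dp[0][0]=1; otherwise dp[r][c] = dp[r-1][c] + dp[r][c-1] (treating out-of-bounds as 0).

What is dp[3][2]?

10

r\c   0   1   2   3   4   5   6
  0   1   1   1   1   1   1   1
  1   1   2   3   4   5   6   7
  2   1   3   6  10  15  21  28
  3   1   4  10  20   0  21  49
  4   1   5  15  35  35  56 105
  5   1   6  21  56  91 147   0
  6   1   7  28  84 175 322 322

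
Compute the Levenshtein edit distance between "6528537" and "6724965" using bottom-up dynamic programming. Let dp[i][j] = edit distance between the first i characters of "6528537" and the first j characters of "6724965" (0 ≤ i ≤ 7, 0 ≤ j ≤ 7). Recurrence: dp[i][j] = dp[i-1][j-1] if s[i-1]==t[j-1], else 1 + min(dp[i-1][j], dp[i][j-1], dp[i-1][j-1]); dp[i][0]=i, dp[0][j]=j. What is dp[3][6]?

4

   ''  6  7  2  4  9  6  5
''  0  1  2  3  4  5  6  7
 6  1  0  1  2  3  4  5  6
 5  2  1  1  2  3  4  5  5
 2  3  2  2  1  2  3  4  5
 8  4  3  3  2  2  3  4  5
 5  5  4  4  3  3  3  4  4
 3  6  5  5  4  4  4  4  5
 7  7  6  5  5  5  5  5  5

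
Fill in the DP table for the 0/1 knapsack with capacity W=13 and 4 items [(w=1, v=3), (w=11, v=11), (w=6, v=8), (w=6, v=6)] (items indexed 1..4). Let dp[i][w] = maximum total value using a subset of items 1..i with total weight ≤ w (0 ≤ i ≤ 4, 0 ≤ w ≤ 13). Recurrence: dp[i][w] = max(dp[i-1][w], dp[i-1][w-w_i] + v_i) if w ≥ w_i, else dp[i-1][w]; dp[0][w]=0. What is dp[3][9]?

11

i\w   0   1   2   3   4   5   6   7   8   9  10  11  12  13
  0   0   0   0   0   0   0   0   0   0   0   0   0   0   0
  1   0   3   3   3   3   3   3   3   3   3   3   3   3   3
  2   0   3   3   3   3   3   3   3   3   3   3  11  14  14
  3   0   3   3   3   3   3   8  11  11  11  11  11  14  14
  4   0   3   3   3   3   3   8  11  11  11  11  11  14  17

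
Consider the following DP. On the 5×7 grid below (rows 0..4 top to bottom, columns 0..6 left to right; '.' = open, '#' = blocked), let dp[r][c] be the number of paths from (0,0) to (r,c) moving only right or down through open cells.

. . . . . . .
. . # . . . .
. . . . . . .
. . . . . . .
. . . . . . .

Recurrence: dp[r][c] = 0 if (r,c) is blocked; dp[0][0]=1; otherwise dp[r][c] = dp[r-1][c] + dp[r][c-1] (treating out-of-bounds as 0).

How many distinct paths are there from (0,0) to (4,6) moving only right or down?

105

r\c   0   1   2   3   4   5   6
  0   1   1   1   1   1   1   1
  1   1   2   0   1   2   3   4
  2   1   3   3   4   6   9  13
  3   1   4   7  11  17  26  39
  4   1   5  12  23  40  66 105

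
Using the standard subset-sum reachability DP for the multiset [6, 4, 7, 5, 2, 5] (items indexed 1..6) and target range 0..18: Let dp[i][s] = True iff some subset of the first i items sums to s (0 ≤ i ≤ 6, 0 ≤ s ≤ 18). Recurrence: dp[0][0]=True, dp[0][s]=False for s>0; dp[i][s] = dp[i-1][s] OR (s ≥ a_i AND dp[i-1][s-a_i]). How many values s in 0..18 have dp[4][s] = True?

i\s   0   1   2   3   4   5   6   7   8   9  10  11  12  13  14  15  16  17  18
  0   T   F   F   F   F   F   F   F   F   F   F   F   F   F   F   F   F   F   F
  1   T   F   F   F   F   F   T   F   F   F   F   F   F   F   F   F   F   F   F
  2   T   F   F   F   T   F   T   F   F   F   T   F   F   F   F   F   F   F   F
  3   T   F   F   F   T   F   T   T   F   F   T   T   F   T   F   F   F   T   F
  4   T   F   F   F   T   T   T   T   F   T   T   T   T   T   F   T   T   T   T
  5   T   F   T   F   T   T   T   T   T   T   T   T   T   T   T   T   T   T   T
  6   T   F   T   F   T   T   T   T   T   T   T   T   T   T   T   T   T   T   T

14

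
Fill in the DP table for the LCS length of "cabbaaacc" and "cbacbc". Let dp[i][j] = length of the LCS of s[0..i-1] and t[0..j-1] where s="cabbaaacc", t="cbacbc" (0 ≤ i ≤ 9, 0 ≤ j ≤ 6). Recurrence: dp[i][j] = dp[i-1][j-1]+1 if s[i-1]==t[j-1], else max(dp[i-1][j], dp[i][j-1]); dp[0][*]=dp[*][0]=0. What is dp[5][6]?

   ''  c  b  a  c  b  c
''  0  0  0  0  0  0  0
 c  0  1  1  1  1  1  1
 a  0  1  1  2  2  2  2
 b  0  1  2  2  2  3  3
 b  0  1  2  2  2  3  3
 a  0  1  2  3  3  3  3
 a  0  1  2  3  3  3  3
 a  0  1  2  3  3  3  3
 c  0  1  2  3  4  4  4
 c  0  1  2  3  4  4  5

3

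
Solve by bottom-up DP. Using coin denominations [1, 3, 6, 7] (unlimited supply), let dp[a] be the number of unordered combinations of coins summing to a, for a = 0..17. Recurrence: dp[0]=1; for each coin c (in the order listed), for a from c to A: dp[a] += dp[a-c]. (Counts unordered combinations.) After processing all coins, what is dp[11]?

8

after  coin     0     1     2     3     4     5     6     7     8     9    10    11    12    13    14    15    16    17
          1     1     1     1     1     1     1     1     1     1     1     1     1     1     1     1     1     1     1
          3     1     1     1     2     2     2     3     3     3     4     4     4     5     5     5     6     6     6
          6     1     1     1     2     2     2     4     4     4     6     6     6     9     9     9    12    12    12
          7     1     1     1     2     2     2     4     5     5     7     8     8    11    13    14    17    19    20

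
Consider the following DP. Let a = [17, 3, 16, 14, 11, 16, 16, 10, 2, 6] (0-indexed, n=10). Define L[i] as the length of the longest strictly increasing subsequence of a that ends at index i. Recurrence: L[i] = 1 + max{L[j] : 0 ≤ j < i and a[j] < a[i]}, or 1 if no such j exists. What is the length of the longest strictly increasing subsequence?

3

   i    0    1    2    3    4    5    6    7    8    9
a[i]   17    3   16   14   11   16   16   10    2    6
L[i]    1    1    2    2    2    3    3    2    1    2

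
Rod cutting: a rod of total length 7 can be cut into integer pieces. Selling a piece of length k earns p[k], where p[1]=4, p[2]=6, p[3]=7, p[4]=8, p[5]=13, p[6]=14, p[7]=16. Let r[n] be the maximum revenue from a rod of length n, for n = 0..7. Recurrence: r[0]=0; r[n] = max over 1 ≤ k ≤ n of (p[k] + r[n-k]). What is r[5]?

20

   n    0    1    2    3    4    5    6    7
r[n]    0    4    8   12   16   20   24   28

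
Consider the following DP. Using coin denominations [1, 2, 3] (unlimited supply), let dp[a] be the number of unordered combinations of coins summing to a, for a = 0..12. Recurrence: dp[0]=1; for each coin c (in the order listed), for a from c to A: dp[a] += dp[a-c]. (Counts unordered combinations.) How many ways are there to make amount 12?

after  coin     0     1     2     3     4     5     6     7     8     9    10    11    12
          1     1     1     1     1     1     1     1     1     1     1     1     1     1
          2     1     1     2     2     3     3     4     4     5     5     6     6     7
          3     1     1     2     3     4     5     7     8    10    12    14    16    19

19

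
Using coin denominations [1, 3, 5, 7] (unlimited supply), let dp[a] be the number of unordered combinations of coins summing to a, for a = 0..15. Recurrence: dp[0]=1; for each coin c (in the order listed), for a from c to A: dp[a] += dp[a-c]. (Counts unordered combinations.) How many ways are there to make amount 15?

19

after  coin     0     1     2     3     4     5     6     7     8     9    10    11    12    13    14    15
          1     1     1     1     1     1     1     1     1     1     1     1     1     1     1     1     1
          3     1     1     1     2     2     2     3     3     3     4     4     4     5     5     5     6
          5     1     1     1     2     2     3     4     4     5     6     7     8     9    10    11    13
          7     1     1     1     2     2     3     4     5     6     7     9    10    12    14    16    19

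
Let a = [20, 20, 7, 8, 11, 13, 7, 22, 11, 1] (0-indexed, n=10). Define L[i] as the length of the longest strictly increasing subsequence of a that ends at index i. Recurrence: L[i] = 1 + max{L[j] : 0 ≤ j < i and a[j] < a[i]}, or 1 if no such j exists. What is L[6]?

1

   i    0    1    2    3    4    5    6    7    8    9
a[i]   20   20    7    8   11   13    7   22   11    1
L[i]    1    1    1    2    3    4    1    5    3    1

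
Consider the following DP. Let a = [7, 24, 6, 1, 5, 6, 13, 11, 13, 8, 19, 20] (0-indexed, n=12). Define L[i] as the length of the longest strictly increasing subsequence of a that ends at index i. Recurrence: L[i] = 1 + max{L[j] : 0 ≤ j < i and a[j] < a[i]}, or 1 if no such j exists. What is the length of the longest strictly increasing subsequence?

7

   i    0    1    2    3    4    5    6    7    8    9   10   11
a[i]    7   24    6    1    5    6   13   11   13    8   19   20
L[i]    1    2    1    1    2    3    4    4    5    4    6    7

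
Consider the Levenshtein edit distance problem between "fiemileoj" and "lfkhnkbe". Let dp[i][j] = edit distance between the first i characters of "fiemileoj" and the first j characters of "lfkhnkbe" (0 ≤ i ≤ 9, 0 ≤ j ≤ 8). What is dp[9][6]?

   ''  l  f  k  h  n  k  b  e
''  0  1  2  3  4  5  6  7  8
 f  1  1  1  2  3  4  5  6  7
 i  2  2  2  2  3  4  5  6  7
 e  3  3  3  3  3  4  5  6  6
 m  4  4  4  4  4  4  5  6  7
 i  5  5  5  5  5  5  5  6  7
 l  6  5  6  6  6  6  6  6  7
 e  7  6  6  7  7  7  7  7  6
 o  8  7  7  7  8  8  8  8  7
 j  9  8  8  8  8  9  9  9  8

9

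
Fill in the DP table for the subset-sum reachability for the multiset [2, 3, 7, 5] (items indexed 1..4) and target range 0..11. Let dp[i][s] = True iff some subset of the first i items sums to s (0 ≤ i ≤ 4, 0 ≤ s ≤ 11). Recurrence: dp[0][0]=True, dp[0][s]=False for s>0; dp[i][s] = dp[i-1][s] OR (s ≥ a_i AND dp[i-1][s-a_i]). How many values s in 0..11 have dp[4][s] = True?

8

i\s   0   1   2   3   4   5   6   7   8   9  10  11
  0   T   F   F   F   F   F   F   F   F   F   F   F
  1   T   F   T   F   F   F   F   F   F   F   F   F
  2   T   F   T   T   F   T   F   F   F   F   F   F
  3   T   F   T   T   F   T   F   T   F   T   T   F
  4   T   F   T   T   F   T   F   T   T   T   T   F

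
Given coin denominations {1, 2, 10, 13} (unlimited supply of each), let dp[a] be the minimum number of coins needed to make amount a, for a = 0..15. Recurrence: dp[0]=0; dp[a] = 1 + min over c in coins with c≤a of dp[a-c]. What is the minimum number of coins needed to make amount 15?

 a  0  1  2  3  4  5  6  7  8  9 10 11 12 13 14 15
dp  0  1  1  2  2  3  3  4  4  5  1  2  2  1  2  2

2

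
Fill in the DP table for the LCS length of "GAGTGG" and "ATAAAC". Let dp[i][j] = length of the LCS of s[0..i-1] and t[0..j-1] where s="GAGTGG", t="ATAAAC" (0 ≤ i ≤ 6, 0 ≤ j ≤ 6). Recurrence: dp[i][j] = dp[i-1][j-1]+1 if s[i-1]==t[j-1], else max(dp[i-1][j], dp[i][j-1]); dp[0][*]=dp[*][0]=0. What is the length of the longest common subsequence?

   ''  A  T  A  A  A  C
''  0  0  0  0  0  0  0
 G  0  0  0  0  0  0  0
 A  0  1  1  1  1  1  1
 G  0  1  1  1  1  1  1
 T  0  1  2  2  2  2  2
 G  0  1  2  2  2  2  2
 G  0  1  2  2  2  2  2

2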